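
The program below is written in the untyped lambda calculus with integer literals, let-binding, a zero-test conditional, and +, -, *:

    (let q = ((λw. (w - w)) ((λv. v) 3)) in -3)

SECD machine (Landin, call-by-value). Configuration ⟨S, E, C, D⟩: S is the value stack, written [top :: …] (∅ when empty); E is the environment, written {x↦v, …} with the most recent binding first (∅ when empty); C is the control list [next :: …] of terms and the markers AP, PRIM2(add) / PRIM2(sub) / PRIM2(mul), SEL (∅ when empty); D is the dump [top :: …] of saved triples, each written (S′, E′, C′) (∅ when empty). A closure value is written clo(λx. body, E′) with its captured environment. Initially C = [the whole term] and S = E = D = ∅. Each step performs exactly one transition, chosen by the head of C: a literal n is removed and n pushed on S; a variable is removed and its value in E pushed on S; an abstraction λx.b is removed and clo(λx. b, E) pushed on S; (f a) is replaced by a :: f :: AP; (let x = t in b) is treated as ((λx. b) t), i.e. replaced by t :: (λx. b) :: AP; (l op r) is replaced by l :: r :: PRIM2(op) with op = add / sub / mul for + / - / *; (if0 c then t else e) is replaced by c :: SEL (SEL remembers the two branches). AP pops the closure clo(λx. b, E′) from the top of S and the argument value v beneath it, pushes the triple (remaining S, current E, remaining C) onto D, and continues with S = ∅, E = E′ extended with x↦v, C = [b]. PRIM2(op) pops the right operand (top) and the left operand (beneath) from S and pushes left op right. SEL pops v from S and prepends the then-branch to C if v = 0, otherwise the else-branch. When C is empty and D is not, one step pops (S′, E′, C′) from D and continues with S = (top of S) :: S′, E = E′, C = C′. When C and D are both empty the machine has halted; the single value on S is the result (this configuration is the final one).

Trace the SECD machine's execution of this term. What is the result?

Answer: -3

Machine steps:
t=0: [S=∅ | E=∅ | C=[(let q = ((λw. (w - w)) ((λv. v) 3)) in -3)] | D=∅]
t=1: [S=∅ | E=∅ | C=[((λw. (w - w)) ((λv. v) 3)) :: (λq. -3) :: AP] | D=∅]
t=2: [S=∅ | E=∅ | C=[((λv. v) 3) :: (λw. (w - w)) :: AP :: (λq. -3) :: AP] | D=∅]
t=3: [S=∅ | E=∅ | C=[3 :: (λv. v) :: AP :: (λw. (w - w)) :: AP :: (λq. -3) :: AP] | D=∅]
t=4: [S=[3] | E=∅ | C=[(λv. v) :: AP :: (λw. (w - w)) :: AP :: (λq. -3) :: AP] | D=∅]
t=5: [S=[clo(λv. v, ∅) :: 3] | E=∅ | C=[AP :: (λw. (w - w)) :: AP :: (λq. -3) :: AP] | D=∅]
t=6: [S=∅ | E={v↦3} | C=[v] | D=[(∅, ∅, [(λw. (w - w)) :: AP :: (λq. -3) :: AP])]]
t=7: [S=[3] | E={v↦3} | C=∅ | D=[(∅, ∅, [(λw. (w - w)) :: AP :: (λq. -3) :: AP])]]
t=8: [S=[3] | E=∅ | C=[(λw. (w - w)) :: AP :: (λq. -3) :: AP] | D=∅]
t=9: [S=[clo(λw. (w - w), ∅) :: 3] | E=∅ | C=[AP :: (λq. -3) :: AP] | D=∅]
t=10: [S=∅ | E={w↦3} | C=[(w - w)] | D=[(∅, ∅, [(λq. -3) :: AP])]]
t=11: [S=∅ | E={w↦3} | C=[w :: w :: PRIM2(sub)] | D=[(∅, ∅, [(λq. -3) :: AP])]]
t=12: [S=[3] | E={w↦3} | C=[w :: PRIM2(sub)] | D=[(∅, ∅, [(λq. -3) :: AP])]]
t=13: [S=[3 :: 3] | E={w↦3} | C=[PRIM2(sub)] | D=[(∅, ∅, [(λq. -3) :: AP])]]
t=14: [S=[0] | E={w↦3} | C=∅ | D=[(∅, ∅, [(λq. -3) :: AP])]]
t=15: [S=[0] | E=∅ | C=[(λq. -3) :: AP] | D=∅]
t=16: [S=[clo(λq. -3, ∅) :: 0] | E=∅ | C=[AP] | D=∅]
t=17: [S=∅ | E={q↦0} | C=[-3] | D=[(∅, ∅, ∅)]]
t=18: [S=[-3] | E={q↦0} | C=∅ | D=[(∅, ∅, ∅)]]
t=19: [S=[-3] | E=∅ | C=∅ | D=∅]
→ final value -3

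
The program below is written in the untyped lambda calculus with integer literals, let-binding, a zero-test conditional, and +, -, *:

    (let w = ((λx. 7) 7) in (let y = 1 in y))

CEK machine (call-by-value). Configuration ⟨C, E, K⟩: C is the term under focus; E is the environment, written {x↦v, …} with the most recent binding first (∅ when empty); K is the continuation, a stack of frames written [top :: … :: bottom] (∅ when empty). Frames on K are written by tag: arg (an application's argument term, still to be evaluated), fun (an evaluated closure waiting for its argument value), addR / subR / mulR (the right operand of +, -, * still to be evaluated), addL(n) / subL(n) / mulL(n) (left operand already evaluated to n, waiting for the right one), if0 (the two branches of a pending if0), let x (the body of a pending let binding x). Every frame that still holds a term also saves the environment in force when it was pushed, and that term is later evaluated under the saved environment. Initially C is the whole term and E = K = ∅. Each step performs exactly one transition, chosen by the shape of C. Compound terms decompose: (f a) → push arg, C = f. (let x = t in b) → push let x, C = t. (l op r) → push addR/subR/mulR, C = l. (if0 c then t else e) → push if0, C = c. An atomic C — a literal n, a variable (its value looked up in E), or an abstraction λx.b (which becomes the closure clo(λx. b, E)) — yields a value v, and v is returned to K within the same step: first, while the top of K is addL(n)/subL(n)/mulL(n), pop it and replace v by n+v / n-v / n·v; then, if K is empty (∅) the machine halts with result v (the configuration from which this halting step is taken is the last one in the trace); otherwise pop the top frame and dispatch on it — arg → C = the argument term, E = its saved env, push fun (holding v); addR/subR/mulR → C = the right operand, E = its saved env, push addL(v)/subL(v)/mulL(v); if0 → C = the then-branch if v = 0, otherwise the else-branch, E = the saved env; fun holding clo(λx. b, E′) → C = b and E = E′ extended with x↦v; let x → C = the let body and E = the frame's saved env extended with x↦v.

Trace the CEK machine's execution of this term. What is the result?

Answer: 1

Machine steps:
0. [C=(let w = ((λx. 7) 7) in (let y = 1 in y)) | E=∅ | K=∅]
1. [C=((λx. 7) 7) | E=∅ | K=[let w]]
2. [C=(λx. 7) | E=∅ | K=[arg :: let w]]
3. [C=7 | E=∅ | K=[fun :: let w]]
4. [C=7 | E={x↦7} | K=[let w]]
5. [C=(let y = 1 in y) | E={w↦7} | K=∅]
6. [C=1 | E={w↦7} | K=[let y]]
7. [C=y | E={y↦1, w↦7} | K=∅]
→ final value 1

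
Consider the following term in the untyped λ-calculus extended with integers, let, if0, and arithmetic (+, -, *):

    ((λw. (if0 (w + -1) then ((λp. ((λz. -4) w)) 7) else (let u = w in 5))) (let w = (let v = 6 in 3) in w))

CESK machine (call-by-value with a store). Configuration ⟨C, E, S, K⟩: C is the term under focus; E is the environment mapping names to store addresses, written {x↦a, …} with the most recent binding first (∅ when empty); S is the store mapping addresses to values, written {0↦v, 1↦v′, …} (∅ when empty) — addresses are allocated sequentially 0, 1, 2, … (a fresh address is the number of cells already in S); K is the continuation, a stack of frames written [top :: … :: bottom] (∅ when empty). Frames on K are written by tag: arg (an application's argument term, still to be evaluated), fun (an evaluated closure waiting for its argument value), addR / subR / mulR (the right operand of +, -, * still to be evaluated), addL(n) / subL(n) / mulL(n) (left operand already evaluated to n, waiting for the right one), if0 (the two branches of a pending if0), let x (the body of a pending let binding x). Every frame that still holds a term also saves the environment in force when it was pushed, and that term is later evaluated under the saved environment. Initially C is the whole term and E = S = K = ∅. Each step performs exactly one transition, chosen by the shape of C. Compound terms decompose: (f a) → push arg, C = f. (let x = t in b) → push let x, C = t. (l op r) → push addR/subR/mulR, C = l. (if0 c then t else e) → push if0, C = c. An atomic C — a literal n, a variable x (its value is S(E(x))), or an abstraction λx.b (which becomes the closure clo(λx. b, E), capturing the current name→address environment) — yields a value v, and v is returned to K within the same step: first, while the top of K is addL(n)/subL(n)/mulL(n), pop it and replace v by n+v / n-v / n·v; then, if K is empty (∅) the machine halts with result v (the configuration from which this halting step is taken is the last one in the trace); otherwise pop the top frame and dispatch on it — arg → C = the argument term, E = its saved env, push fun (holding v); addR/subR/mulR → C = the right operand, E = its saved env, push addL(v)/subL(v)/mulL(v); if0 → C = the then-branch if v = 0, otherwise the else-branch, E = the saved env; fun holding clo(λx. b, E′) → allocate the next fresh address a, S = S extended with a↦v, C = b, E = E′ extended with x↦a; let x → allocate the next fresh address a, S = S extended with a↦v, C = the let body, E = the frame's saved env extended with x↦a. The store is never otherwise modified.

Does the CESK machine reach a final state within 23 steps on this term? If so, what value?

Answer: 5

Execution trace:
step 0: <C=((λw. (if0 (w + -1) then ((λp. ((λz. -4) w)) 7) else (let u = w in 5))) (let w = (let v = 6 in 3) in w)), E=∅, S=∅, K=∅>
step 1: <C=(λw. (if0 (w + -1) then ((λp. ((λz. -4) w)) 7) else (let u = w in 5))), E=∅, S=∅, K=[arg]>
step 2: <C=(let w = (let v = 6 in 3) in w), E=∅, S=∅, K=[fun]>
step 3: <C=(let v = 6 in 3), E=∅, S=∅, K=[let w :: fun]>
step 4: <C=6, E=∅, S=∅, K=[let v :: let w :: fun]>
step 5: <C=3, E={v↦0}, S={0↦6}, K=[let w :: fun]>
step 6: <C=w, E={w↦1}, S={0↦6, 1↦3}, K=[fun]>
step 7: <C=(if0 (w + -1) then ((λp. ((λz. -4) w)) 7) else (let u = w in 5)), E={w↦2}, S={0↦6, 1↦3, 2↦3}, K=∅>
step 8: <C=(w + -1), E={w↦2}, S={0↦6, 1↦3, 2↦3}, K=[if0]>
step 9: <C=w, E={w↦2}, S={0↦6, 1↦3, 2↦3}, K=[addR :: if0]>
step 10: <C=-1, E={w↦2}, S={0↦6, 1↦3, 2↦3}, K=[addL(3) :: if0]>
step 11: <C=(let u = w in 5), E={w↦2}, S={0↦6, 1↦3, 2↦3}, K=∅>
step 12: <C=w, E={w↦2}, S={0↦6, 1↦3, 2↦3}, K=[let u]>
step 13: <C=5, E={u↦3, w↦2}, S={0↦6, 1↦3, 2↦3, 3↦3}, K=∅>
→ final value 5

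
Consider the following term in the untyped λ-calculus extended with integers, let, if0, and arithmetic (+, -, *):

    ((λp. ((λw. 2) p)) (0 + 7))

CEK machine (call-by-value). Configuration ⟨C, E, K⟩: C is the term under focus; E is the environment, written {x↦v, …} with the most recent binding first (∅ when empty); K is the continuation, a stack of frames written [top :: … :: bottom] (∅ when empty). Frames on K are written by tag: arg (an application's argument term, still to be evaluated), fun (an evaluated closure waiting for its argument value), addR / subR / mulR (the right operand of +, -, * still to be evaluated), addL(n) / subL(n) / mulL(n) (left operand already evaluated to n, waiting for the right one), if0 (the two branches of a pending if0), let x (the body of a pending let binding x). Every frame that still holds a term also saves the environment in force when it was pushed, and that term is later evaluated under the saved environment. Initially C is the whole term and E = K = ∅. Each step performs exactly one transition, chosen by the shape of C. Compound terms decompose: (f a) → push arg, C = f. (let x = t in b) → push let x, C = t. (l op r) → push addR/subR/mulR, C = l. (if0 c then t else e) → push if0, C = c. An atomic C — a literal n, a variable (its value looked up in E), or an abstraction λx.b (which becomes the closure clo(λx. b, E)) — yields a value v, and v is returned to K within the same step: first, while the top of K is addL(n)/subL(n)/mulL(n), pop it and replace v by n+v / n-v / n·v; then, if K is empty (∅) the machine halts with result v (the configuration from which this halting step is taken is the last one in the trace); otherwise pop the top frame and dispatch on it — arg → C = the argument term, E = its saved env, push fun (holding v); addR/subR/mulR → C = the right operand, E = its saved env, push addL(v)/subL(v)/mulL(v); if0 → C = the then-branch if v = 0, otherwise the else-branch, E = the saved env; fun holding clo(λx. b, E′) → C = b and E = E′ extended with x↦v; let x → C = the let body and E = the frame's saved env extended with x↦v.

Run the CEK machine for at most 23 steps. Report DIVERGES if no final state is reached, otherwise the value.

Answer: 2

Machine steps:
0. [C=((λp. ((λw. 2) p)) (0 + 7)) | E=∅ | K=∅]
1. [C=(λp. ((λw. 2) p)) | E=∅ | K=[arg]]
2. [C=(0 + 7) | E=∅ | K=[fun]]
3. [C=0 | E=∅ | K=[addR :: fun]]
4. [C=7 | E=∅ | K=[addL(0) :: fun]]
5. [C=((λw. 2) p) | E={p↦7} | K=∅]
6. [C=(λw. 2) | E={p↦7} | K=[arg]]
7. [C=p | E={p↦7} | K=[fun]]
8. [C=2 | E={w↦7, p↦7} | K=∅]
→ final value 2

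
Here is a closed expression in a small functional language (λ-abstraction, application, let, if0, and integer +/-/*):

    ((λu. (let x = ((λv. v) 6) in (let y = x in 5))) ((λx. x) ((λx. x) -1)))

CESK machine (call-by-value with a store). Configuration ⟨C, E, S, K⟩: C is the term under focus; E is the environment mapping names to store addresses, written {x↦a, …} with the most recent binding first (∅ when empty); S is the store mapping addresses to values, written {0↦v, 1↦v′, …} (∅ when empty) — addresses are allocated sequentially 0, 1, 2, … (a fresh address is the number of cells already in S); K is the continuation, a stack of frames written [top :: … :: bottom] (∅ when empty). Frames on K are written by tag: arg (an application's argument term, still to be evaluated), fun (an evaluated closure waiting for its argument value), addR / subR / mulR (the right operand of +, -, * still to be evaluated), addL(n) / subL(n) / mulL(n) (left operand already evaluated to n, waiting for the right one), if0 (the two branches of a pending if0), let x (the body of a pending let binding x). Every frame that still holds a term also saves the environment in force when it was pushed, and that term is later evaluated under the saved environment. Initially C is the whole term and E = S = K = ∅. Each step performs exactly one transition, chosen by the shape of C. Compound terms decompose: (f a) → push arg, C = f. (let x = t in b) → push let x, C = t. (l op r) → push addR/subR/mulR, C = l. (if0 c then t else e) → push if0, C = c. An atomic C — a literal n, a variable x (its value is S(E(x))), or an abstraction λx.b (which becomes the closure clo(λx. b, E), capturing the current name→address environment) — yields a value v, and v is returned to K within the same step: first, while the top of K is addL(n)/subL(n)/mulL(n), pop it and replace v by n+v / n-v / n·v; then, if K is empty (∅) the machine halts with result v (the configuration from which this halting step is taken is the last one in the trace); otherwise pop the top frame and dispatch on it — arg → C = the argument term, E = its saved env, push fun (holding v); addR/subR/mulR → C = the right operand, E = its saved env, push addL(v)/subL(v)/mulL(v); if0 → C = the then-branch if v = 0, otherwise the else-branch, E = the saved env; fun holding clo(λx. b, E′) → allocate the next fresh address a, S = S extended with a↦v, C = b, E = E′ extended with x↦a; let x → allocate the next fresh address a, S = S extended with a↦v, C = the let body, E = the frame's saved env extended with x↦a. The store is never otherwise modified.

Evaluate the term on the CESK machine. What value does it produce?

t=0: [C=((λu. (let x = ((λv. v) 6) in (let y = x in 5))) ((λx. x) ((λx. x) -1))) | E=∅ | S=∅ | K=∅]
t=1: [C=(λu. (let x = ((λv. v) 6) in (let y = x in 5))) | E=∅ | S=∅ | K=[arg]]
t=2: [C=((λx. x) ((λx. x) -1)) | E=∅ | S=∅ | K=[fun]]
t=3: [C=(λx. x) | E=∅ | S=∅ | K=[arg :: fun]]
t=4: [C=((λx. x) -1) | E=∅ | S=∅ | K=[fun :: fun]]
t=5: [C=(λx. x) | E=∅ | S=∅ | K=[arg :: fun :: fun]]
t=6: [C=-1 | E=∅ | S=∅ | K=[fun :: fun :: fun]]
t=7: [C=x | E={x↦0} | S={0↦-1} | K=[fun :: fun]]
t=8: [C=x | E={x↦1} | S={0↦-1, 1↦-1} | K=[fun]]
t=9: [C=(let x = ((λv. v) 6) in (let y = x in 5)) | E={u↦2} | S={0↦-1, 1↦-1, 2↦-1} | K=∅]
t=10: [C=((λv. v) 6) | E={u↦2} | S={0↦-1, 1↦-1, 2↦-1} | K=[let x]]
t=11: [C=(λv. v) | E={u↦2} | S={0↦-1, 1↦-1, 2↦-1} | K=[arg :: let x]]
t=12: [C=6 | E={u↦2} | S={0↦-1, 1↦-1, 2↦-1} | K=[fun :: let x]]
t=13: [C=v | E={v↦3, u↦2} | S={0↦-1, 1↦-1, 2↦-1, 3↦6} | K=[let x]]
t=14: [C=(let y = x in 5) | E={x↦4, u↦2} | S={0↦-1, 1↦-1, 2↦-1, 3↦6, 4↦6} | K=∅]
t=15: [C=x | E={x↦4, u↦2} | S={0↦-1, 1↦-1, 2↦-1, 3↦6, 4↦6} | K=[let y]]
t=16: [C=5 | E={y↦5, x↦4, u↦2} | S={0↦-1, 1↦-1, 2↦-1, 3↦6, 4↦6, 5↦6} | K=∅]
→ final value 5

Answer: 5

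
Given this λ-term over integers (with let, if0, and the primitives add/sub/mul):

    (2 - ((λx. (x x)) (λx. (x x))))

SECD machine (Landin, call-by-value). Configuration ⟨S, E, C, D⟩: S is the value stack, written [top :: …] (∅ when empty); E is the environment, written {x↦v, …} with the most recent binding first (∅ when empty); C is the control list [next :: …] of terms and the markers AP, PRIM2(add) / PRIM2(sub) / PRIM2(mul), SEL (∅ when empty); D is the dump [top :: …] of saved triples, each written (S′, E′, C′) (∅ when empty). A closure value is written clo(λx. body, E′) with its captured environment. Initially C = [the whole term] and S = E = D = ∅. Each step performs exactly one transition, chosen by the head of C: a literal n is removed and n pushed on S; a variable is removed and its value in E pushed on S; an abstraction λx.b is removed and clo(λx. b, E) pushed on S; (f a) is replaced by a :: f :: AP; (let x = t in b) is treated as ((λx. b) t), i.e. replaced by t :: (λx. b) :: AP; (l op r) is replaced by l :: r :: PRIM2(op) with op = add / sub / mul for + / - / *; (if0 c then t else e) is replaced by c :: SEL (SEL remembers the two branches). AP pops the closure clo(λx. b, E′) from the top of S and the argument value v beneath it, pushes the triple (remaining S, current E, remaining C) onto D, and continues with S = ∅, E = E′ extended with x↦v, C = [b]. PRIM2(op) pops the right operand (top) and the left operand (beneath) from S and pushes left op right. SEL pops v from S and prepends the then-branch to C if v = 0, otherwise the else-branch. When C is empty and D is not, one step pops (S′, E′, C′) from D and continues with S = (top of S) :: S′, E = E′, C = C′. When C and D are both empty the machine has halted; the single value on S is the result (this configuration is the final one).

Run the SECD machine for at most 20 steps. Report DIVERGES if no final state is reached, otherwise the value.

step 0: ⟨S=∅; E=∅; C=[(2 - ((λx. (x x)) (λx. (x x))))]; D=∅⟩
step 1: ⟨S=∅; E=∅; C=[2 :: ((λx. (x x)) (λx. (x x))) :: PRIM2(sub)]; D=∅⟩
step 2: ⟨S=[2]; E=∅; C=[((λx. (x x)) (λx. (x x))) :: PRIM2(sub)]; D=∅⟩
step 3: ⟨S=[2]; E=∅; C=[(λx. (x x)) :: (λx. (x x)) :: AP :: PRIM2(sub)]; D=∅⟩
step 4: ⟨S=[clo(λx. (x x), ∅) :: 2]; E=∅; C=[(λx. (x x)) :: AP :: PRIM2(sub)]; D=∅⟩
step 5: ⟨S=[clo(λx. (x x), ∅) :: clo(λx. (x x), ∅) :: 2]; E=∅; C=[AP :: PRIM2(sub)]; D=∅⟩
step 6: ⟨S=∅; E={x↦clo(λx. (x x), ∅)}; C=[(x x)]; D=[([2], ∅, [PRIM2(sub)])]⟩
step 7: ⟨S=∅; E={x↦clo(λx. (x x), ∅)}; C=[x :: x :: AP]; D=[([2], ∅, [PRIM2(sub)])]⟩
step 8: ⟨S=[clo(λx. (x x), ∅)]; E={x↦clo(λx. (x x), ∅)}; C=[x :: AP]; D=[([2], ∅, [PRIM2(sub)])]⟩
step 9: ⟨S=[clo(λx. (x x), ∅) :: clo(λx. (x x), ∅)]; E={x↦clo(λx. (x x), ∅)}; C=[AP]; D=[([2], ∅, [PRIM2(sub)])]⟩
step 10: ⟨S=∅; E={x↦clo(λx. (x x), ∅)}; C=[(x x)]; D=[(∅, {x↦clo(λx. (x x), ∅)}, ∅) :: ([2], ∅, [PRIM2(sub)])]⟩
step 11: ⟨S=∅; E={x↦clo(λx. (x x), ∅)}; C=[x :: x :: AP]; D=[(∅, {x↦clo(λx. (x x), ∅)}, ∅) :: ([2], ∅, [PRIM2(sub)])]⟩
step 12: ⟨S=[clo(λx. (x x), ∅)]; E={x↦clo(λx. (x x), ∅)}; C=[x :: AP]; D=[(∅, {x↦clo(λx. (x x), ∅)}, ∅) :: ([2], ∅, [PRIM2(sub)])]⟩
step 13: ⟨S=[clo(λx. (x x), ∅) :: clo(λx. (x x), ∅)]; E={x↦clo(λx. (x x), ∅)}; C=[AP]; D=[(∅, {x↦clo(λx. (x x), ∅)}, ∅) :: ([2], ∅, [PRIM2(sub)])]⟩
step 14: ⟨S=∅; E={x↦clo(λx. (x x), ∅)}; C=[(x x)]; D=[(∅, {x↦clo(λx. (x x), ∅)}, ∅) :: (∅, {x↦clo(λx. (x x), ∅)}, ∅) :: ([2], ∅, [PRIM2(sub)])]⟩
step 15: ⟨S=∅; E={x↦clo(λx. (x x), ∅)}; C=[x :: x :: AP]; D=[(∅, {x↦clo(λx. (x x), ∅)}, ∅) :: (∅, {x↦clo(λx. (x x), ∅)}, ∅) :: ([2], ∅, [PRIM2(sub)])]⟩
step 16: ⟨S=[clo(λx. (x x), ∅)]; E={x↦clo(λx. (x x), ∅)}; C=[x :: AP]; D=[(∅, {x↦clo(λx. (x x), ∅)}, ∅) :: (∅, {x↦clo(λx. (x x), ∅)}, ∅) :: ([2], ∅, [PRIM2(sub)])]⟩
step 17: ⟨S=[clo(λx. (x x), ∅) :: clo(λx. (x x), ∅)]; E={x↦clo(λx. (x x), ∅)}; C=[AP]; D=[(∅, {x↦clo(λx. (x x), ∅)}, ∅) :: (∅, {x↦clo(λx. (x x), ∅)}, ∅) :: ([2], ∅, [PRIM2(sub)])]⟩
step 18: ⟨S=∅; E={x↦clo(λx. (x x), ∅)}; C=[(x x)]; D=[(∅, {x↦clo(λx. (x x), ∅)}, ∅) :: (∅, {x↦clo(λx. (x x), ∅)}, ∅) :: (∅, {x↦clo(λx. (x x), ∅)}, ∅) :: ([2], ∅, [PRIM2(sub)])]⟩
step 19: ⟨S=∅; E={x↦clo(λx. (x x), ∅)}; C=[x :: x :: AP]; D=[(∅, {x↦clo(λx. (x x), ∅)}, ∅) :: (∅, {x↦clo(λx. (x x), ∅)}, ∅) :: (∅, {x↦clo(λx. (x x), ∅)}, ∅) :: ([2], ∅, [PRIM2(sub)])]⟩
step 20: ⟨S=[clo(λx. (x x), ∅)]; E={x↦clo(λx. (x x), ∅)}; C=[x :: AP]; D=[(∅, {x↦clo(λx. (x x), ∅)}, ∅) :: (∅, {x↦clo(λx. (x x), ∅)}, ∅) :: (∅, {x↦clo(λx. (x x), ∅)}, ∅) :: ([2], ∅, [PRIM2(sub)])]⟩
→ 20 transitions taken and the configuration is still not final: no result within 20 steps

Answer: DIVERGES (no final state within 20 steps)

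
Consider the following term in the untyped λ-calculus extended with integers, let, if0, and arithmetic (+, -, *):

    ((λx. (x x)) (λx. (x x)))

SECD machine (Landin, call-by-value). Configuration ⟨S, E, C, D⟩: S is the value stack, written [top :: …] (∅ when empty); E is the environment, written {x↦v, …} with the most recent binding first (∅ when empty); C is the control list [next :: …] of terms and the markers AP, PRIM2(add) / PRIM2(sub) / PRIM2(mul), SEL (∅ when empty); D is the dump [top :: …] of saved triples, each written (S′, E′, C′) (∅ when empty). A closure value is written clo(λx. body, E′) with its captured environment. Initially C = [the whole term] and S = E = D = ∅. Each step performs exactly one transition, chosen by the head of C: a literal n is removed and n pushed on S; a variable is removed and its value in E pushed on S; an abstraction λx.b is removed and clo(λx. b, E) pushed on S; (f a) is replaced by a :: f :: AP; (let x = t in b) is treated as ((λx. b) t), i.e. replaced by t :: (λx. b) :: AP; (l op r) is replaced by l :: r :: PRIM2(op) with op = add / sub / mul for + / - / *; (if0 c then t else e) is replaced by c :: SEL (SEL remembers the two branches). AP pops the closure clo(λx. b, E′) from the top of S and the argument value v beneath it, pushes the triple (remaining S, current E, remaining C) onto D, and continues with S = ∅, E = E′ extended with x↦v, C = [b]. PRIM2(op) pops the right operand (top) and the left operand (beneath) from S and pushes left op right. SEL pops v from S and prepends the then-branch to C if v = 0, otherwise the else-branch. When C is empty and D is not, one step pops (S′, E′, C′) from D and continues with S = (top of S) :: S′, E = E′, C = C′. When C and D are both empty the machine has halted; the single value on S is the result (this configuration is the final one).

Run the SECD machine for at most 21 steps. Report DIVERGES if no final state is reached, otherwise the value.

Answer: DIVERGES (no final state within 21 steps)

Derivation:
step 0: ⟨S=∅; E=∅; C=[((λx. (x x)) (λx. (x x)))]; D=∅⟩
step 1: ⟨S=∅; E=∅; C=[(λx. (x x)) :: (λx. (x x)) :: AP]; D=∅⟩
step 2: ⟨S=[clo(λx. (x x), ∅)]; E=∅; C=[(λx. (x x)) :: AP]; D=∅⟩
step 3: ⟨S=[clo(λx. (x x), ∅) :: clo(λx. (x x), ∅)]; E=∅; C=[AP]; D=∅⟩
step 4: ⟨S=∅; E={x↦clo(λx. (x x), ∅)}; C=[(x x)]; D=[(∅, ∅, ∅)]⟩
step 5: ⟨S=∅; E={x↦clo(λx. (x x), ∅)}; C=[x :: x :: AP]; D=[(∅, ∅, ∅)]⟩
step 6: ⟨S=[clo(λx. (x x), ∅)]; E={x↦clo(λx. (x x), ∅)}; C=[x :: AP]; D=[(∅, ∅, ∅)]⟩
step 7: ⟨S=[clo(λx. (x x), ∅) :: clo(λx. (x x), ∅)]; E={x↦clo(λx. (x x), ∅)}; C=[AP]; D=[(∅, ∅, ∅)]⟩
step 8: ⟨S=∅; E={x↦clo(λx. (x x), ∅)}; C=[(x x)]; D=[(∅, {x↦clo(λx. (x x), ∅)}, ∅) :: (∅, ∅, ∅)]⟩
step 9: ⟨S=∅; E={x↦clo(λx. (x x), ∅)}; C=[x :: x :: AP]; D=[(∅, {x↦clo(λx. (x x), ∅)}, ∅) :: (∅, ∅, ∅)]⟩
step 10: ⟨S=[clo(λx. (x x), ∅)]; E={x↦clo(λx. (x x), ∅)}; C=[x :: AP]; D=[(∅, {x↦clo(λx. (x x), ∅)}, ∅) :: (∅, ∅, ∅)]⟩
step 11: ⟨S=[clo(λx. (x x), ∅) :: clo(λx. (x x), ∅)]; E={x↦clo(λx. (x x), ∅)}; C=[AP]; D=[(∅, {x↦clo(λx. (x x), ∅)}, ∅) :: (∅, ∅, ∅)]⟩
step 12: ⟨S=∅; E={x↦clo(λx. (x x), ∅)}; C=[(x x)]; D=[(∅, {x↦clo(λx. (x x), ∅)}, ∅) :: (∅, {x↦clo(λx. (x x), ∅)}, ∅) :: (∅, ∅, ∅)]⟩
step 13: ⟨S=∅; E={x↦clo(λx. (x x), ∅)}; C=[x :: x :: AP]; D=[(∅, {x↦clo(λx. (x x), ∅)}, ∅) :: (∅, {x↦clo(λx. (x x), ∅)}, ∅) :: (∅, ∅, ∅)]⟩
step 14: ⟨S=[clo(λx. (x x), ∅)]; E={x↦clo(λx. (x x), ∅)}; C=[x :: AP]; D=[(∅, {x↦clo(λx. (x x), ∅)}, ∅) :: (∅, {x↦clo(λx. (x x), ∅)}, ∅) :: (∅, ∅, ∅)]⟩
step 15: ⟨S=[clo(λx. (x x), ∅) :: clo(λx. (x x), ∅)]; E={x↦clo(λx. (x x), ∅)}; C=[AP]; D=[(∅, {x↦clo(λx. (x x), ∅)}, ∅) :: (∅, {x↦clo(λx. (x x), ∅)}, ∅) :: (∅, ∅, ∅)]⟩
step 16: ⟨S=∅; E={x↦clo(λx. (x x), ∅)}; C=[(x x)]; D=[(∅, {x↦clo(λx. (x x), ∅)}, ∅) :: (∅, {x↦clo(λx. (x x), ∅)}, ∅) :: (∅, {x↦clo(λx. (x x), ∅)}, ∅) :: (∅, ∅, ∅)]⟩
step 17: ⟨S=∅; E={x↦clo(λx. (x x), ∅)}; C=[x :: x :: AP]; D=[(∅, {x↦clo(λx. (x x), ∅)}, ∅) :: (∅, {x↦clo(λx. (x x), ∅)}, ∅) :: (∅, {x↦clo(λx. (x x), ∅)}, ∅) :: (∅, ∅, ∅)]⟩
step 18: ⟨S=[clo(λx. (x x), ∅)]; E={x↦clo(λx. (x x), ∅)}; C=[x :: AP]; D=[(∅, {x↦clo(λx. (x x), ∅)}, ∅) :: (∅, {x↦clo(λx. (x x), ∅)}, ∅) :: (∅, {x↦clo(λx. (x x), ∅)}, ∅) :: (∅, ∅, ∅)]⟩
step 19: ⟨S=[clo(λx. (x x), ∅) :: clo(λx. (x x), ∅)]; E={x↦clo(λx. (x x), ∅)}; C=[AP]; D=[(∅, {x↦clo(λx. (x x), ∅)}, ∅) :: (∅, {x↦clo(λx. (x x), ∅)}, ∅) :: (∅, {x↦clo(λx. (x x), ∅)}, ∅) :: (∅, ∅, ∅)]⟩
step 20: ⟨S=∅; E={x↦clo(λx. (x x), ∅)}; C=[(x x)]; D=[(∅, {x↦clo(λx. (x x), ∅)}, ∅) :: (∅, {x↦clo(λx. (x x), ∅)}, ∅) :: (∅, {x↦clo(λx. (x x), ∅)}, ∅) :: (∅, {x↦clo(λx. (x x), ∅)}, ∅) :: (∅, ∅, ∅)]⟩
step 21: ⟨S=∅; E={x↦clo(λx. (x x), ∅)}; C=[x :: x :: AP]; D=[(∅, {x↦clo(λx. (x x), ∅)}, ∅) :: (∅, {x↦clo(λx. (x x), ∅)}, ∅) :: (∅, {x↦clo(λx. (x x), ∅)}, ∅) :: (∅, {x↦clo(λx. (x x), ∅)}, ∅) :: (∅, ∅, ∅)]⟩
→ 21 transitions taken and the configuration is still not final: no result within 21 steps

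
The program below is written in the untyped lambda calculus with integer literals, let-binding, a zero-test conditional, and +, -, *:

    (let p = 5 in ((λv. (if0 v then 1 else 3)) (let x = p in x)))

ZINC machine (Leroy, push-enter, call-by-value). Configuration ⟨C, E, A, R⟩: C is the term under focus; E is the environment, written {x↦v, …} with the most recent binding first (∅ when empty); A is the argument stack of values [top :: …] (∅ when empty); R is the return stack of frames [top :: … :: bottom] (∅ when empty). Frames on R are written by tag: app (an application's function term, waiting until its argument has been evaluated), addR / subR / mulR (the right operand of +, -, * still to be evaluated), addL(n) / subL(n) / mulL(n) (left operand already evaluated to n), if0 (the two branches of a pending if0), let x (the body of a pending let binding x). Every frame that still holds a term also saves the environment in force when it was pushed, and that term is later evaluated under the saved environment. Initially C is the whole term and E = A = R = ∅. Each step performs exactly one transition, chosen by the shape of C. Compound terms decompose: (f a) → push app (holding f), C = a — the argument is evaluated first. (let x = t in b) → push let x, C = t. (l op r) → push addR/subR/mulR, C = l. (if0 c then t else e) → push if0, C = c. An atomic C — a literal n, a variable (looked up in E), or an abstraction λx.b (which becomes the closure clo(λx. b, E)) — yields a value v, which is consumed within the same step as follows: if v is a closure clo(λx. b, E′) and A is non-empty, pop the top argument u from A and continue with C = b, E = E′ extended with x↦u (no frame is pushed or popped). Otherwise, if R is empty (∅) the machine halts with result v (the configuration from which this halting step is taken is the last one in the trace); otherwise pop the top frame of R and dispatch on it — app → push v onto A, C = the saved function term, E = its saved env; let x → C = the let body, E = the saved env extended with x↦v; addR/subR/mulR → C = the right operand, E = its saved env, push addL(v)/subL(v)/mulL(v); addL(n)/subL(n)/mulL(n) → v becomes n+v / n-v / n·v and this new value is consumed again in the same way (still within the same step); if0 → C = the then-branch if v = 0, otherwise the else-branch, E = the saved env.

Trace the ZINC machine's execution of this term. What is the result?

Answer: 3

Derivation:
step 0: [C=(let p = 5 in ((λv. (if0 v then 1 else 3)) (let x = p in x))) | E=∅ | A=∅ | R=∅]
step 1: [C=5 | E=∅ | A=∅ | R=[let p]]
step 2: [C=((λv. (if0 v then 1 else 3)) (let x = p in x)) | E={p↦5} | A=∅ | R=∅]
step 3: [C=(let x = p in x) | E={p↦5} | A=∅ | R=[app]]
step 4: [C=p | E={p↦5} | A=∅ | R=[let x :: app]]
step 5: [C=x | E={x↦5, p↦5} | A=∅ | R=[app]]
step 6: [C=(λv. (if0 v then 1 else 3)) | E={p↦5} | A=[5] | R=∅]
step 7: [C=(if0 v then 1 else 3) | E={v↦5, p↦5} | A=∅ | R=∅]
step 8: [C=v | E={v↦5, p↦5} | A=∅ | R=[if0]]
step 9: [C=3 | E={v↦5, p↦5} | A=∅ | R=∅]
→ final value 3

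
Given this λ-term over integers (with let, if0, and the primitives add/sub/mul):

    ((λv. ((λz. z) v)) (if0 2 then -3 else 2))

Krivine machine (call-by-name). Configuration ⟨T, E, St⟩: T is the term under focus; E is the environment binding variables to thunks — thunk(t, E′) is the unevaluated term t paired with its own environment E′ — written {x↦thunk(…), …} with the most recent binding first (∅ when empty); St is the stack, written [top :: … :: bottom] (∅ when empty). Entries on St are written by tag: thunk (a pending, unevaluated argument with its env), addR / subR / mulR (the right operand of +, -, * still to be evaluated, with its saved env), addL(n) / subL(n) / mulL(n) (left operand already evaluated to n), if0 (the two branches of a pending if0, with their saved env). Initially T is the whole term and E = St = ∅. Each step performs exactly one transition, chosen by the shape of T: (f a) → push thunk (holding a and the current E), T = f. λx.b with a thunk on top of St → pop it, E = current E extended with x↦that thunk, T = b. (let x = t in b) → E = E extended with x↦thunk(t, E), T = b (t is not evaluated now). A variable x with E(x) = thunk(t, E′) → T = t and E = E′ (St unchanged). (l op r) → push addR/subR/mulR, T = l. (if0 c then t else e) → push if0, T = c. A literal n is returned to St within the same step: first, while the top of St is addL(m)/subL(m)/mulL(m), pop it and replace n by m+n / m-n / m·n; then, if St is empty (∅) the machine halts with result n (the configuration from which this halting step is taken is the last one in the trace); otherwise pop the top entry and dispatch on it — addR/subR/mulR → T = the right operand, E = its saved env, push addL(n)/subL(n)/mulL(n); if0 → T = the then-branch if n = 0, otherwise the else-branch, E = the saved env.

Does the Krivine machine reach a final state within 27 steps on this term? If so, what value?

[0] <T=((λv. ((λz. z) v)) (if0 2 then -3 else 2)), E=∅, St=∅>
[1] <T=(λv. ((λz. z) v)), E=∅, St=[thunk]>
[2] <T=((λz. z) v), E={v↦thunk((if0 2 then -3 else 2), ∅)}, St=∅>
[3] <T=(λz. z), E={v↦thunk((if0 2 then -3 else 2), ∅)}, St=[thunk]>
[4] <T=z, E={z↦thunk(v, {v↦thunk((if0 2 then -3 else 2), ∅)}), v↦thunk((if0 2 then -3 else 2), ∅)}, St=∅>
[5] <T=v, E={v↦thunk((if0 2 then -3 else 2), ∅)}, St=∅>
[6] <T=(if0 2 then -3 else 2), E=∅, St=∅>
[7] <T=2, E=∅, St=[if0]>
[8] <T=2, E=∅, St=∅>
→ final value 2

Answer: 2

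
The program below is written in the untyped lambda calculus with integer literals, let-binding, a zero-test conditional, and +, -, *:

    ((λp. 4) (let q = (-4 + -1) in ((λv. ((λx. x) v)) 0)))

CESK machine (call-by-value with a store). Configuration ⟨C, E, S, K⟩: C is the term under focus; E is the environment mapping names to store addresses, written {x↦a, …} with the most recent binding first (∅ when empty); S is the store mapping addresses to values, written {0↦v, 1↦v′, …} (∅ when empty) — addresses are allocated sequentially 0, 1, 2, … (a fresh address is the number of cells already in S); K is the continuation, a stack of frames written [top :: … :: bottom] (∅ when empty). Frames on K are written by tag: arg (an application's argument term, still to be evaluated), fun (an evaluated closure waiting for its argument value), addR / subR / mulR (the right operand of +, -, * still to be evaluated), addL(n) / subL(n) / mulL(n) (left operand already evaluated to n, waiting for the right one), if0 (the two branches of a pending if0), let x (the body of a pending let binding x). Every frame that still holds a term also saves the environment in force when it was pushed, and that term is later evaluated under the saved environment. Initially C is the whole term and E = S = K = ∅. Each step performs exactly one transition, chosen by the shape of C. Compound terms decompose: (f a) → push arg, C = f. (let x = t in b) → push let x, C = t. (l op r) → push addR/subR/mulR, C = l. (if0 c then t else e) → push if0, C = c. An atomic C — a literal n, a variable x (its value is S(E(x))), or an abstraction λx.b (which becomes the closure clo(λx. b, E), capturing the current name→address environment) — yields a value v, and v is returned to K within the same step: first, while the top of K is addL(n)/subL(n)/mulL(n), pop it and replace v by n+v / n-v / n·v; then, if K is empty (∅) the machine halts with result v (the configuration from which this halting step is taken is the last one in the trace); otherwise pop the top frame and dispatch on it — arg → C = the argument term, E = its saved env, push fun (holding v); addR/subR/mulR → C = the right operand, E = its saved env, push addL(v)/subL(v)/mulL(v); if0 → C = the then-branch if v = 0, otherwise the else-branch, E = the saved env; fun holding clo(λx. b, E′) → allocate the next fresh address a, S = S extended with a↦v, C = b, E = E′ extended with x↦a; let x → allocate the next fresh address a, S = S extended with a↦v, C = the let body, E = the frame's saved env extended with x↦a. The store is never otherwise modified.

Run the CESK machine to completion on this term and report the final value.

[0] <C=((λp. 4) (let q = (-4 + -1) in ((λv. ((λx. x) v)) 0))), E=∅, S=∅, K=∅>
[1] <C=(λp. 4), E=∅, S=∅, K=[arg]>
[2] <C=(let q = (-4 + -1) in ((λv. ((λx. x) v)) 0)), E=∅, S=∅, K=[fun]>
[3] <C=(-4 + -1), E=∅, S=∅, K=[let q :: fun]>
[4] <C=-4, E=∅, S=∅, K=[addR :: let q :: fun]>
[5] <C=-1, E=∅, S=∅, K=[addL(-4) :: let q :: fun]>
[6] <C=((λv. ((λx. x) v)) 0), E={q↦0}, S={0↦-5}, K=[fun]>
[7] <C=(λv. ((λx. x) v)), E={q↦0}, S={0↦-5}, K=[arg :: fun]>
[8] <C=0, E={q↦0}, S={0↦-5}, K=[fun :: fun]>
[9] <C=((λx. x) v), E={v↦1, q↦0}, S={0↦-5, 1↦0}, K=[fun]>
[10] <C=(λx. x), E={v↦1, q↦0}, S={0↦-5, 1↦0}, K=[arg :: fun]>
[11] <C=v, E={v↦1, q↦0}, S={0↦-5, 1↦0}, K=[fun :: fun]>
[12] <C=x, E={x↦2, v↦1, q↦0}, S={0↦-5, 1↦0, 2↦0}, K=[fun]>
[13] <C=4, E={p↦3}, S={0↦-5, 1↦0, 2↦0, 3↦0}, K=∅>
→ final value 4

Answer: 4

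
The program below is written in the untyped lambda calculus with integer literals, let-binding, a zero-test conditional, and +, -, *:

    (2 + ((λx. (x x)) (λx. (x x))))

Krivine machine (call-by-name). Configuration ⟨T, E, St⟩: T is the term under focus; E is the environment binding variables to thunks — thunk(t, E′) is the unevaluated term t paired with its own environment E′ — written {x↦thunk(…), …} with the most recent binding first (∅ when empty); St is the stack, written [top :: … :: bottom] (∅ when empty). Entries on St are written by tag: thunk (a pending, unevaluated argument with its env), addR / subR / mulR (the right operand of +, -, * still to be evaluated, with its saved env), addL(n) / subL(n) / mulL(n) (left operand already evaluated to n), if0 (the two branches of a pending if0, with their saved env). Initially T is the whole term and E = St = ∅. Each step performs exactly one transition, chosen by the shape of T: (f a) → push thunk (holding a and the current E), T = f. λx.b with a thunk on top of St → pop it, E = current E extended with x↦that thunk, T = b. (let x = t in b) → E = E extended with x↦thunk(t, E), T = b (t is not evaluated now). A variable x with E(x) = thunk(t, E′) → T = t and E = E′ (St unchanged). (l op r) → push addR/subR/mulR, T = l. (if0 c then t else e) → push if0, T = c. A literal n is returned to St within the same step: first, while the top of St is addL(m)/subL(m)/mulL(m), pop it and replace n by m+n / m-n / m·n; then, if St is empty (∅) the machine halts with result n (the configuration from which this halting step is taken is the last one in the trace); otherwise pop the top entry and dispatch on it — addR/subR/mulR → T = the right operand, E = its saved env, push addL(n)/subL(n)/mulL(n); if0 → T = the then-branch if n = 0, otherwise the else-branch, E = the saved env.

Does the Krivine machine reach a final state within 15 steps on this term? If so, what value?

Answer: DIVERGES (no final state within 15 steps)

Execution trace:
0. ⟨T=(2 + ((λx. (x x)) (λx. (x x)))); E=∅; St=∅⟩
1. ⟨T=2; E=∅; St=[addR]⟩
2. ⟨T=((λx. (x x)) (λx. (x x))); E=∅; St=[addL(2)]⟩
3. ⟨T=(λx. (x x)); E=∅; St=[thunk :: addL(2)]⟩
4. ⟨T=(x x); E={x↦thunk((λx. (x x)), ∅)}; St=[addL(2)]⟩
5. ⟨T=x; E={x↦thunk((λx. (x x)), ∅)}; St=[thunk :: addL(2)]⟩
6. ⟨T=(λx. (x x)); E=∅; St=[thunk :: addL(2)]⟩
7. ⟨T=(x x); E={x↦thunk(x, {x↦thunk((λx. (x x)), ∅)})}; St=[addL(2)]⟩
8. ⟨T=x; E={x↦thunk(x, {x↦thunk((λx. (x x)), ∅)})}; St=[thunk :: addL(2)]⟩
9. ⟨T=x; E={x↦thunk((λx. (x x)), ∅)}; St=[thunk :: addL(2)]⟩
10. ⟨T=(λx. (x x)); E=∅; St=[thunk :: addL(2)]⟩
11. ⟨T=(x x); E={x↦thunk(x, {x↦thunk(x, {x↦thunk((λx. (x x)), ∅)})})}; St=[addL(2)]⟩
12. ⟨T=x; E={x↦thunk(x, {x↦thunk(x, {x↦thunk((λx. (x x)), ∅)})})}; St=[thunk :: addL(2)]⟩
13. ⟨T=x; E={x↦thunk(x, {x↦thunk((λx. (x x)), ∅)})}; St=[thunk :: addL(2)]⟩
14. ⟨T=x; E={x↦thunk((λx. (x x)), ∅)}; St=[thunk :: addL(2)]⟩
15. ⟨T=(λx. (x x)); E=∅; St=[thunk :: addL(2)]⟩
→ 15 transitions taken and the configuration is still not final: no result within 15 steps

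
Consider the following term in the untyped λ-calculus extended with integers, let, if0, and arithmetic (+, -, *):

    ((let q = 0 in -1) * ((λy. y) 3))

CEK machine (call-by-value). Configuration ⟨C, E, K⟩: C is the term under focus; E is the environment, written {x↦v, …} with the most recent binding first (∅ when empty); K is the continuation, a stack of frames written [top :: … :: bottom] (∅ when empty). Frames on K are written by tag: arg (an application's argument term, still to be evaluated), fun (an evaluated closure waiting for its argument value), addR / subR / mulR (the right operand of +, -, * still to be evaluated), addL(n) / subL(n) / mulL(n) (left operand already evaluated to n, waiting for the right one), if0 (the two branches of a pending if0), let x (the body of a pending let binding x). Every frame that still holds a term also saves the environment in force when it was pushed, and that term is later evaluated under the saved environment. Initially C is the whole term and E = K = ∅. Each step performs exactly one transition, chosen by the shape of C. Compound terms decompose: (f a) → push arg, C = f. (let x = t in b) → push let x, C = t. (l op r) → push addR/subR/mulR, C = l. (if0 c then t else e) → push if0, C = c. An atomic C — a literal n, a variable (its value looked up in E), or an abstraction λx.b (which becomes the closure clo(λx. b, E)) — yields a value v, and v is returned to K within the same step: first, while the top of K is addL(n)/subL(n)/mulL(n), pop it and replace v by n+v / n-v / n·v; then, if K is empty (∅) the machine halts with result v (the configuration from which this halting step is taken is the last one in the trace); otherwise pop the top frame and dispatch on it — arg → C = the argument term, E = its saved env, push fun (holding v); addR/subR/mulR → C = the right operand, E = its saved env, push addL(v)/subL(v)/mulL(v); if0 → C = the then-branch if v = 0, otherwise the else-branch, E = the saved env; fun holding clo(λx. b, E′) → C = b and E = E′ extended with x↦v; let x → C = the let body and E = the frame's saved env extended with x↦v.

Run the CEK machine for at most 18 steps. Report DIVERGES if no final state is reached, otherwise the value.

Answer: -3

Derivation:
[0] ⟨C=((let q = 0 in -1) * ((λy. y) 3)); E=∅; K=∅⟩
[1] ⟨C=(let q = 0 in -1); E=∅; K=[mulR]⟩
[2] ⟨C=0; E=∅; K=[let q :: mulR]⟩
[3] ⟨C=-1; E={q↦0}; K=[mulR]⟩
[4] ⟨C=((λy. y) 3); E=∅; K=[mulL(-1)]⟩
[5] ⟨C=(λy. y); E=∅; K=[arg :: mulL(-1)]⟩
[6] ⟨C=3; E=∅; K=[fun :: mulL(-1)]⟩
[7] ⟨C=y; E={y↦3}; K=[mulL(-1)]⟩
→ final value -3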